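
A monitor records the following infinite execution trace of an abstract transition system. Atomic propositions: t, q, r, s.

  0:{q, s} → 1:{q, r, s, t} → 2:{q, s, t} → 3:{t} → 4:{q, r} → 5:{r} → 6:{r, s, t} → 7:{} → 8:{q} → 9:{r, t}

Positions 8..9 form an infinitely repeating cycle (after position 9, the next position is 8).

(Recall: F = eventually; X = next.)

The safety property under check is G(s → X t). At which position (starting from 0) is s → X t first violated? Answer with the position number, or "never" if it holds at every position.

6

Check s → X t at each position in order: 0 ✓, 1 ✓, 2 ✓, 3 ✓, 4 ✓, 5 ✓.
At position 6 the labels are {r, s, t} and the next position 7 has {}, so s → X t is false there. This is the first violation.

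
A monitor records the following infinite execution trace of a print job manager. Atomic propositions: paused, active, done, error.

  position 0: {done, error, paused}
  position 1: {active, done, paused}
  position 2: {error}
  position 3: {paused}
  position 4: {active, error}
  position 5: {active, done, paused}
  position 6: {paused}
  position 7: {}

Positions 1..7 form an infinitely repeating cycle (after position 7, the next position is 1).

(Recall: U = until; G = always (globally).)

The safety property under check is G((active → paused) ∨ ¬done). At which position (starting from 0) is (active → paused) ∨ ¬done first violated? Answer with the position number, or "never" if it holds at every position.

(active → paused) ∨ ¬done holds at every position 0..7, and those are all the positions the trace ever visits, so the invariant G((active → paused) ∨ ¬done) is never violated.

never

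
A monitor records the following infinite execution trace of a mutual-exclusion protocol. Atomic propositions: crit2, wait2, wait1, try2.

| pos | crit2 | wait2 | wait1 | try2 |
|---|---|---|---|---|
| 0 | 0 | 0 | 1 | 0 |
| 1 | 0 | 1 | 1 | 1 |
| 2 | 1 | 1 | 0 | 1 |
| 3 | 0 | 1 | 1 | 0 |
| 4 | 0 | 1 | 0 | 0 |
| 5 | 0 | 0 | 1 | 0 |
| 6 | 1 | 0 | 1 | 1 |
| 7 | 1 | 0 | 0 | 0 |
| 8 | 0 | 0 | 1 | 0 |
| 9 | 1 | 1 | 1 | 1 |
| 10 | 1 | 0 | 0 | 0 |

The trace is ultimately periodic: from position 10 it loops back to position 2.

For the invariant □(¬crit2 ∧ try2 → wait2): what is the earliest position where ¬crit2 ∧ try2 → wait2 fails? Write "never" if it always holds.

never

¬crit2 ∧ try2 → wait2 holds at every position 0..10, and those are all the positions the trace ever visits, so the invariant □(¬crit2 ∧ try2 → wait2) is never violated.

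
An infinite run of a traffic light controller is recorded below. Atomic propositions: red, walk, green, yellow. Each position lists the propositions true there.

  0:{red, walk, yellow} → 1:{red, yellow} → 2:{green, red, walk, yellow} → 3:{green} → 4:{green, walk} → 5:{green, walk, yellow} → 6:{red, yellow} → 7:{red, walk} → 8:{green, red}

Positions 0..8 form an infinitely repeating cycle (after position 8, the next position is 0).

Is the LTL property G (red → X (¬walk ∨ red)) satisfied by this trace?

red → X (¬walk ∨ red) holds at every position 0..8, and those are all positions ever visited, so G (red → X (¬walk ∨ red)) holds.
Positions where red holds: 0, 1, 2, 6, 7, 8.
Check X (¬walk ∨ red) at each: 0→ok, 1→ok, 2→ok, 6→ok, 7→ok, 8→ok.

Yes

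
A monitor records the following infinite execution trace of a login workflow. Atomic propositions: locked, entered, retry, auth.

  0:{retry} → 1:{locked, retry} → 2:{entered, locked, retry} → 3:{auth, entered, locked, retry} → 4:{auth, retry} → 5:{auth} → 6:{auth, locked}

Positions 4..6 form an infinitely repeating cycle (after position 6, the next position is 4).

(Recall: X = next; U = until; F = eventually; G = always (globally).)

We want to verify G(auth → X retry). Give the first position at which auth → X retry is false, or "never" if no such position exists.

Check auth → X retry at each position in order: 0 ✓, 1 ✓, 2 ✓, 3 ✓.
At position 4 the labels are {auth, retry} and the next position 5 has {auth}, so auth → X retry is false there. This is the first violation.

4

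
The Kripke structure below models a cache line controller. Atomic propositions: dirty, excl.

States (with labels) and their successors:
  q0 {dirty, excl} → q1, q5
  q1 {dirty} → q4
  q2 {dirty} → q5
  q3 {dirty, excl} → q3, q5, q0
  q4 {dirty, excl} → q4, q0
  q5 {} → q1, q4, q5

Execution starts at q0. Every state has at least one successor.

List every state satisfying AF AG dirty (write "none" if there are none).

none

States satisfying AG dirty: ∅.
States satisfying AF AG dirty: ∅.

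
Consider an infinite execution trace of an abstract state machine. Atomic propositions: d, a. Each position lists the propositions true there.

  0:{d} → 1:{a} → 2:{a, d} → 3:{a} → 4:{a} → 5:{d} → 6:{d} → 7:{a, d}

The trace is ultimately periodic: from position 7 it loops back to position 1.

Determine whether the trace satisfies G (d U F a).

Yes

d U F a holds at every position 0..7, and those are all positions ever visited, so G (d U F a) holds.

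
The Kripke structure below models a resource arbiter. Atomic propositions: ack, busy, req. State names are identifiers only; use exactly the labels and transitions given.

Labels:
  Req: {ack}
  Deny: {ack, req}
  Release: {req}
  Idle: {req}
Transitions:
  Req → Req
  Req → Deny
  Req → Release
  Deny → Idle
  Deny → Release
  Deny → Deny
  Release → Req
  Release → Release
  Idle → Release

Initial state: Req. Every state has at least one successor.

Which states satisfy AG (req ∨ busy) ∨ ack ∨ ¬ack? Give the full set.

{Req, Deny, Release, Idle}

States satisfying req ∨ busy: {Deny, Release, Idle}.
States satisfying AG (req ∨ busy): ∅.
States satisfying ¬ack: {Release, Idle}.
States satisfying ack ∨ ¬ack: {Req, Deny, Release, Idle}.
States satisfying AG (req ∨ busy) ∨ ack ∨ ¬ack: {Req, Deny, Release, Idle}.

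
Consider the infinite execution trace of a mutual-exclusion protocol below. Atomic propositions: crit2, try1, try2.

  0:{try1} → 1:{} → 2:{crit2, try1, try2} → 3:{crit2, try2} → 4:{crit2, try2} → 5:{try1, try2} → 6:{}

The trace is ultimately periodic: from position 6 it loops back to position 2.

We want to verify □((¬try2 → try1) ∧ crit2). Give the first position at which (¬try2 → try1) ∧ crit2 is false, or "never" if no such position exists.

At position 0 the labels are {try1}, so (¬try2 → try1) ∧ crit2 is false there. This is the first violation.

0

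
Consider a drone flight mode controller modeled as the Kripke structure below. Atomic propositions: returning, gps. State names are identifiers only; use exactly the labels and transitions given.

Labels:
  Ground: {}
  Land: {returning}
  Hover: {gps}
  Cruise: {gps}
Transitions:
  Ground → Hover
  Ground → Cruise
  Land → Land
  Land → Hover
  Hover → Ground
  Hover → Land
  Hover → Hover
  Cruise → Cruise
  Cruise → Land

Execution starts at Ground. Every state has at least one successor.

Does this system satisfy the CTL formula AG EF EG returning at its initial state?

States satisfying EF EG returning: {Ground, Land, Hover, Cruise}.
States satisfying AG EF EG returning: {Ground, Land, Hover, Cruise}.
Every state reachable from Ground satisfies EF EG returning.
Ground ∈ Sat(AG EF EG returning).

Holds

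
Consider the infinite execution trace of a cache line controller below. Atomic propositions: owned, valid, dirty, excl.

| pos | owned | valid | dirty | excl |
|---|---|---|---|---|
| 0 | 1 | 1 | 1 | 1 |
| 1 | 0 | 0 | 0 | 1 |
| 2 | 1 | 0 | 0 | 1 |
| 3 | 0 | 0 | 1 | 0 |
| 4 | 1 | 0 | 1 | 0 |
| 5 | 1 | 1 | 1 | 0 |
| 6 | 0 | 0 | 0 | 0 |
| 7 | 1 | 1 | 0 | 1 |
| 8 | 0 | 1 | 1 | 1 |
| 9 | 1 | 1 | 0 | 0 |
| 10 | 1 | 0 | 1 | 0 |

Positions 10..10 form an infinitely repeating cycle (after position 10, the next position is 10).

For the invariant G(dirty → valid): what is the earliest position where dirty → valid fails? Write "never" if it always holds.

3

Check dirty → valid at each position in order: 0 ✓, 1 ✓, 2 ✓.
At position 3 the labels are {dirty}, so dirty → valid is false there. This is the first violation.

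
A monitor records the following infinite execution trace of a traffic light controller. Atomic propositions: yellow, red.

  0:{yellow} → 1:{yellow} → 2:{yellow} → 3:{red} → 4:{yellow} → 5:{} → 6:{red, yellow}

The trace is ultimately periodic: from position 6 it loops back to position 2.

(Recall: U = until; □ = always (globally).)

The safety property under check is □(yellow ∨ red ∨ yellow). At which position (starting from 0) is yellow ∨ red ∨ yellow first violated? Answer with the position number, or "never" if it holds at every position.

Check yellow ∨ red ∨ yellow at each position in order: 0 ✓, 1 ✓, 2 ✓, 3 ✓, 4 ✓.
At position 5 the labels are {}, so yellow ∨ red ∨ yellow is false there. This is the first violation.

5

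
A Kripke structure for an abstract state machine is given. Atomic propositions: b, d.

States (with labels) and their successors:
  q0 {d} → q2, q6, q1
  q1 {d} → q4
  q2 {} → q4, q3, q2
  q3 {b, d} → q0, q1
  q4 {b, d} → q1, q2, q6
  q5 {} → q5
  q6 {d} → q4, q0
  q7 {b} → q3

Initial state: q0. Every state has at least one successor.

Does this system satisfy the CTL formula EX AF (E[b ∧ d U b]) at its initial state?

Holds

States satisfying AF (E[b ∧ d U b]): {q1, q3, q4, q7}.
States satisfying EX AF (E[b ∧ d U b]): {q0, q1, q2, q3, q4, q6, q7}.
q0 ∈ Sat(EX AF (E[b ∧ d U b])).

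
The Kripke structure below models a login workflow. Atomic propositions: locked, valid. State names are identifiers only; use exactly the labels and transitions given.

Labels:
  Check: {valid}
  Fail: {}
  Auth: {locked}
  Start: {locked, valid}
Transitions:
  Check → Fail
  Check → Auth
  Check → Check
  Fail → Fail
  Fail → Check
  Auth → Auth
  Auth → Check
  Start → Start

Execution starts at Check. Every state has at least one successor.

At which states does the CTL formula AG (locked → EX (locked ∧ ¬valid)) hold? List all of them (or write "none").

{Check, Fail, Auth}

States satisfying locked → EX (locked ∧ ¬valid): {Check, Fail, Auth}.
States satisfying AG (locked → EX (locked ∧ ¬valid)): {Check, Fail, Auth}.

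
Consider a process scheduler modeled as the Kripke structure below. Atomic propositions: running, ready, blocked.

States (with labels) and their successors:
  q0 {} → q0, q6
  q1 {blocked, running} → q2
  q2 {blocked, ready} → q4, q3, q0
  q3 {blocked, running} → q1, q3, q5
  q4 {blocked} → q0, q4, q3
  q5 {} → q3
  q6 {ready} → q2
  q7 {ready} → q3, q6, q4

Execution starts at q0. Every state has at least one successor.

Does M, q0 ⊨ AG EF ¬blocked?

States satisfying EF ¬blocked: {q0, q1, q2, q3, q4, q5, q6, q7}.
States satisfying AG EF ¬blocked: {q0, q1, q2, q3, q4, q5, q6, q7}.
Every state reachable from q0 satisfies EF ¬blocked.
q0 ∈ Sat(AG EF ¬blocked).

Holds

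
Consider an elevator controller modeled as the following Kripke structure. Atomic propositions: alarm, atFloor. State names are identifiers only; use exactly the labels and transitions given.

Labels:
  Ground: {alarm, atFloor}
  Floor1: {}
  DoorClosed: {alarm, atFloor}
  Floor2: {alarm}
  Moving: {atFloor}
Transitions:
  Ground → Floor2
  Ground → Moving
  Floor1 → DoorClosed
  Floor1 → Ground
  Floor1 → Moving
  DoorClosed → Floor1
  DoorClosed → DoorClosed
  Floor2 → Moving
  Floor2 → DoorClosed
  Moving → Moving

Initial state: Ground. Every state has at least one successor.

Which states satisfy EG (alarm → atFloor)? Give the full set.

{Ground, Floor1, DoorClosed, Moving}

States satisfying alarm → atFloor: {Ground, Floor1, DoorClosed, Moving}.
States satisfying EG (alarm → atFloor): {Ground, Floor1, DoorClosed, Moving}.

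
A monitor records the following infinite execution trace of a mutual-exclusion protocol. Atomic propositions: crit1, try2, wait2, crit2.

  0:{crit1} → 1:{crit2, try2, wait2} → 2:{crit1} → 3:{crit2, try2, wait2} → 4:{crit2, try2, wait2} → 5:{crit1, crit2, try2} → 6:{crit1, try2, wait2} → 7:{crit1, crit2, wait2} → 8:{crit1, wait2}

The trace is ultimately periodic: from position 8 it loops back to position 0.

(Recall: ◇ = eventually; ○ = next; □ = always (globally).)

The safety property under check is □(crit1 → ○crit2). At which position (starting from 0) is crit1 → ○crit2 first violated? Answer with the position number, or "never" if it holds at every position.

Check crit1 → ○crit2 at each position in order: 0 ✓, 1 ✓, 2 ✓, 3 ✓, 4 ✓.
At position 5 the labels are {crit1, crit2, try2} and the next position 6 has {crit1, try2, wait2}, so crit1 → ○crit2 is false there. This is the first violation.

5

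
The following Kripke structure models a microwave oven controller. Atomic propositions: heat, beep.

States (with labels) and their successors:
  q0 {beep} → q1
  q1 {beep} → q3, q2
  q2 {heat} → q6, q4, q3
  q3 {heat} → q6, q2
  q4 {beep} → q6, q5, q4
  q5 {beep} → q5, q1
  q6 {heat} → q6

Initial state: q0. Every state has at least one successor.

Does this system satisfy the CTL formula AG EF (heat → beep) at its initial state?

States satisfying EF (heat → beep): {q0, q1, q2, q3, q4, q5}.
States satisfying AG EF (heat → beep): ∅.
q6 is reachable from q0 and violates EF (heat → beep), so AG fails at q0.
q0 ∉ Sat(AG EF (heat → beep)).

No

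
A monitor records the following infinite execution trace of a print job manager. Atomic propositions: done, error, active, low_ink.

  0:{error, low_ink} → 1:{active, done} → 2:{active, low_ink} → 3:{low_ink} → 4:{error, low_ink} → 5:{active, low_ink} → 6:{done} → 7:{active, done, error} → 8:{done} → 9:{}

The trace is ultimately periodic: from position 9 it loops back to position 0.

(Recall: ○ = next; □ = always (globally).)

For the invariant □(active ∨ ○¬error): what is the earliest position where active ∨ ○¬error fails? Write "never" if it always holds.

Check active ∨ ○¬error at each position in order: 0 ✓, 1 ✓, 2 ✓.
At position 3 the labels are {low_ink} and the next position 4 has {error, low_ink}, so active ∨ ○¬error is false there. This is the first violation.

3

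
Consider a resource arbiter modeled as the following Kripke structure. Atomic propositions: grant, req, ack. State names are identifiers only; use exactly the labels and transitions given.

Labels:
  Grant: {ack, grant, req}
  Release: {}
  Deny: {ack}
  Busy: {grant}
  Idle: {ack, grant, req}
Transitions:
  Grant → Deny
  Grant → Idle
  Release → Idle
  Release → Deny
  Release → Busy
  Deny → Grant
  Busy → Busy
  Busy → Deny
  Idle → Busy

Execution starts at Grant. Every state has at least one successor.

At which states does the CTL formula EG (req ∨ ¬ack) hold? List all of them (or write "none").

States satisfying req ∨ ¬ack: {Grant, Release, Busy, Idle}.
States satisfying EG (req ∨ ¬ack): {Grant, Release, Busy, Idle}.

{Grant, Release, Busy, Idle}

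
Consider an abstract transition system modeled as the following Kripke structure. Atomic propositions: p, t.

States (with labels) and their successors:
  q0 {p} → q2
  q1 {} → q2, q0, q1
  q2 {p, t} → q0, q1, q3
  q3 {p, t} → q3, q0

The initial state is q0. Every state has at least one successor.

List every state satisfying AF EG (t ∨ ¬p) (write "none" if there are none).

{q0, q1, q2, q3}

States satisfying EG (t ∨ ¬p): {q1, q2, q3}.
States satisfying AF EG (t ∨ ¬p): {q0, q1, q2, q3}.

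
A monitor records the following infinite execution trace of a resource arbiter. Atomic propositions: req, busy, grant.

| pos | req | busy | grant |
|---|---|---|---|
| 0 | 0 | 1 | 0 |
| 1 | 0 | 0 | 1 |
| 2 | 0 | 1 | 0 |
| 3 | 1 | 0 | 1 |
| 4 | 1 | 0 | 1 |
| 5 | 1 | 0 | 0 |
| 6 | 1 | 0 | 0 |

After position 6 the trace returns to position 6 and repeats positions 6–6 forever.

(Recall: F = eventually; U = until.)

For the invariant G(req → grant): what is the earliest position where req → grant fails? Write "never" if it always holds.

5

Check req → grant at each position in order: 0 ✓, 1 ✓, 2 ✓, 3 ✓, 4 ✓.
At position 5 the labels are {req}, so req → grant is false there. This is the first violation.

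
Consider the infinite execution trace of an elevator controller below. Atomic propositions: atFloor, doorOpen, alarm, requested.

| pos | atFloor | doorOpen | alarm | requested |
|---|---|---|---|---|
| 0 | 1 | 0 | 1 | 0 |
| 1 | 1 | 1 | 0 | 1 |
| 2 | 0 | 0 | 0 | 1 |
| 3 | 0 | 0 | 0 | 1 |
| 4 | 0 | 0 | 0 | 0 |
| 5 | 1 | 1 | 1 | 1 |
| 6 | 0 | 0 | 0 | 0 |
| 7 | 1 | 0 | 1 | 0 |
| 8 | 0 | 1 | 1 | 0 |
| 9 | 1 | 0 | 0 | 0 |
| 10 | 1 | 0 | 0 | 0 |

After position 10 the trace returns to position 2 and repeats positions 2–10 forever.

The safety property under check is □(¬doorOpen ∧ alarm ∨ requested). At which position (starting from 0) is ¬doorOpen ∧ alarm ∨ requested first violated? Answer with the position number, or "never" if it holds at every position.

Check ¬doorOpen ∧ alarm ∨ requested at each position in order: 0 ✓, 1 ✓, 2 ✓, 3 ✓.
At position 4 the labels are {}, so ¬doorOpen ∧ alarm ∨ requested is false there. This is the first violation.

4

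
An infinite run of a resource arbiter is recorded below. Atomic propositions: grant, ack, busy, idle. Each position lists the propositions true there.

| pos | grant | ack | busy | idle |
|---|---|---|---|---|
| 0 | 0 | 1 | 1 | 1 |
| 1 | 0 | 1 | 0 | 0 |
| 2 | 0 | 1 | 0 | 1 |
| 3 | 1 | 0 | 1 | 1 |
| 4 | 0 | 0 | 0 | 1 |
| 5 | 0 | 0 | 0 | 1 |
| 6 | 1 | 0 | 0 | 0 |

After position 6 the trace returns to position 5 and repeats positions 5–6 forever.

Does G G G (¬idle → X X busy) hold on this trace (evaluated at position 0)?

G G (¬idle → X X busy) must hold at every position from 0 onward. It fails at position 0, so G G G (¬idle → X X busy) is false.

Does not hold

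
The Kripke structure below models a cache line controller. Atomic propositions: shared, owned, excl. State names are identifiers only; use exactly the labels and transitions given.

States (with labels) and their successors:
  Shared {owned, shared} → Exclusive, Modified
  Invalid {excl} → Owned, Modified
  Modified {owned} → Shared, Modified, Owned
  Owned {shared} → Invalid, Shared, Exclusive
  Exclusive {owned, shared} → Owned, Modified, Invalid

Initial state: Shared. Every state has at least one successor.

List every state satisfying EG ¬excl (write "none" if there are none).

States satisfying ¬excl: {Shared, Modified, Owned, Exclusive}.
States satisfying EG ¬excl: {Shared, Modified, Owned, Exclusive}.

{Shared, Modified, Owned, Exclusive}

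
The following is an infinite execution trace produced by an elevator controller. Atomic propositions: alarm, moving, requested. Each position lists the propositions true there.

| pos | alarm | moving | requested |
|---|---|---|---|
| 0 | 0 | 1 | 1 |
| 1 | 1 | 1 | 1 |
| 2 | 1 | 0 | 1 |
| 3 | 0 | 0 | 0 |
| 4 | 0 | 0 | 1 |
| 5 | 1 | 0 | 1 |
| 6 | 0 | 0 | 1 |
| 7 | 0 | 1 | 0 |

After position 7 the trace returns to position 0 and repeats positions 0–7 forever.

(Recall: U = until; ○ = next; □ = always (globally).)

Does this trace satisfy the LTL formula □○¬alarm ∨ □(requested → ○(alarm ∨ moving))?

Violated

○¬alarm must hold at every position from 0 onward. It fails at position 0, so □○¬alarm is false.
requested → ○(alarm ∨ moving) must hold at every position from 0 onward. It fails at position 2, so □(requested → ○(alarm ∨ moving)) is false.
Positions where requested holds: 0, 1, 2, 4, 5, 6.
Check ○(alarm ∨ moving) at each: 0→ok, 1→ok, 2→fails, 4→ok, 5→fails, 6→ok.
At position 0: □○¬alarm is false; □(requested → ○(alarm ∨ moving)) is false; so □○¬alarm ∨ □(requested → ○(alarm ∨ moving)) is false.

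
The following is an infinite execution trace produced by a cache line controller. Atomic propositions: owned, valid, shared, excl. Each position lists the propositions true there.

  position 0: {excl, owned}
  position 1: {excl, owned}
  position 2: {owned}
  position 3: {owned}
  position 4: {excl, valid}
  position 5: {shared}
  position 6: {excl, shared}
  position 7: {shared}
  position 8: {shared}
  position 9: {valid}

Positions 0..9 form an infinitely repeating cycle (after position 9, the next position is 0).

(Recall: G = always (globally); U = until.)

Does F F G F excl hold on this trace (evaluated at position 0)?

F G F excl holds at position 0, which is reachable from 0, so F F G F excl holds.

Holds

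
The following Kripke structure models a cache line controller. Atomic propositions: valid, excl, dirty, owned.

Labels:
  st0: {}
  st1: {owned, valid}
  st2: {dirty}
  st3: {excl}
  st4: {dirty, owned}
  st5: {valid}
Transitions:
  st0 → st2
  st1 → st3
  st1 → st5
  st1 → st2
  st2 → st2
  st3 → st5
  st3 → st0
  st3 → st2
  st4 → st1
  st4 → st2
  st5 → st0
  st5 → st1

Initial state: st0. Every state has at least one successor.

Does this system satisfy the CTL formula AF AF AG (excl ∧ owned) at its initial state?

Does not hold

States satisfying AF AG (excl ∧ owned): ∅.
States satisfying AF AF AG (excl ∧ owned): ∅.
There is a path from st0 along which AF AG (excl ∧ owned) never holds.
st0 ∉ Sat(AF AF AG (excl ∧ owned)).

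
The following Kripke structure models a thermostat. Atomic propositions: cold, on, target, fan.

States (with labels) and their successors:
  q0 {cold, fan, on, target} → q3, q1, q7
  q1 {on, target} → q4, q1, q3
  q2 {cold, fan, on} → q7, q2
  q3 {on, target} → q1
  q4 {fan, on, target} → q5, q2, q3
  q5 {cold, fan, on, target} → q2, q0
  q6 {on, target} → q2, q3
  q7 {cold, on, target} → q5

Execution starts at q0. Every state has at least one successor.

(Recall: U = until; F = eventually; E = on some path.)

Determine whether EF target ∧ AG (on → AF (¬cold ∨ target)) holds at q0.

States satisfying target: {q0, q1, q3, q4, q5, q6, q7}.
States satisfying EF target: {q0, q1, q2, q3, q4, q5, q6, q7}.
States satisfying on → AF (¬cold ∨ target): {q0, q1, q3, q4, q5, q6, q7}.
States satisfying AG (on → AF (¬cold ∨ target)): ∅.
States satisfying EF target ∧ AG (on → AF (¬cold ∨ target)): ∅.
q0 ∉ Sat(EF target ∧ AG (on → AF (¬cold ∨ target))).

Does not hold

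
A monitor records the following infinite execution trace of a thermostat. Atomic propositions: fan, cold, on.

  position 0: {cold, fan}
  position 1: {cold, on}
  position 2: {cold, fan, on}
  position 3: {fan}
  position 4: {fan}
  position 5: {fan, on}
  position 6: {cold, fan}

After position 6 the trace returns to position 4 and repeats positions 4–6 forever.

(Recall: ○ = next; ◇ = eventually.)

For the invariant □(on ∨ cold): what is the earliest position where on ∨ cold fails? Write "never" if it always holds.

Check on ∨ cold at each position in order: 0 ✓, 1 ✓, 2 ✓.
At position 3 the labels are {fan}, so on ∨ cold is false there. This is the first violation.

3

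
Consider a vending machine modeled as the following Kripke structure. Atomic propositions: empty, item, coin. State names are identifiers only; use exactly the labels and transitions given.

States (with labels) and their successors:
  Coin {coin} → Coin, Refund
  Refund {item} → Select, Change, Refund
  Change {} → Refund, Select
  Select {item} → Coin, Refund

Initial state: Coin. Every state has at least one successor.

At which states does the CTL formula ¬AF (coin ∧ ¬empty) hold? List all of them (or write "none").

{Refund, Change, Select}

States satisfying coin ∧ ¬empty: {Coin}.
States satisfying AF (coin ∧ ¬empty): {Coin}.
States satisfying ¬AF (coin ∧ ¬empty): {Refund, Change, Select}.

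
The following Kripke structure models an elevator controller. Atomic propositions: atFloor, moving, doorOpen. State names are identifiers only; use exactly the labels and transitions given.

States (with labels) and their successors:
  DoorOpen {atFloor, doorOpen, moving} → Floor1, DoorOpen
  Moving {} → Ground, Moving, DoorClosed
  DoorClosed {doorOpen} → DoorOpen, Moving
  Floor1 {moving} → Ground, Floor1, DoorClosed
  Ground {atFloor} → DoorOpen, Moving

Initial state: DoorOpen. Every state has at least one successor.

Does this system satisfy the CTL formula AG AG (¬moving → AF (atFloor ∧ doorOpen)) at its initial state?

Does not hold

States satisfying AG (¬moving → AF (atFloor ∧ doorOpen)): ∅.
States satisfying AG AG (¬moving → AF (atFloor ∧ doorOpen)): ∅.
DoorClosed is reachable from DoorOpen and violates AG (¬moving → AF (atFloor ∧ doorOpen)), so AG fails at DoorOpen.
DoorOpen ∉ Sat(AG AG (¬moving → AF (atFloor ∧ doorOpen))).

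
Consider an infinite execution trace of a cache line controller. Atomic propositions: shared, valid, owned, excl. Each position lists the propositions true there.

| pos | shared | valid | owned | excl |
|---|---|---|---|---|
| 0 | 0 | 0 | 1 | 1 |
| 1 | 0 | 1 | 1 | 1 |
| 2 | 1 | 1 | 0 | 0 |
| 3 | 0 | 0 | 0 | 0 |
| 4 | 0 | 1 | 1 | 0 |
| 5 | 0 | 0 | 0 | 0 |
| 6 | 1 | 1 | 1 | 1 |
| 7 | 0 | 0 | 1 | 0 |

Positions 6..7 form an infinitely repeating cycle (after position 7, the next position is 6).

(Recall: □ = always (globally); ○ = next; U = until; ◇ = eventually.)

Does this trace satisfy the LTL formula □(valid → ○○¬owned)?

No

valid → ○○¬owned must hold at every position from 0 onward. It fails at position 2, so □(valid → ○○¬owned) is false.
Positions where valid holds: 1, 2, 4, 6.
Check ○○¬owned at each: 1→ok, 2→fails, 4→fails, 6→fails.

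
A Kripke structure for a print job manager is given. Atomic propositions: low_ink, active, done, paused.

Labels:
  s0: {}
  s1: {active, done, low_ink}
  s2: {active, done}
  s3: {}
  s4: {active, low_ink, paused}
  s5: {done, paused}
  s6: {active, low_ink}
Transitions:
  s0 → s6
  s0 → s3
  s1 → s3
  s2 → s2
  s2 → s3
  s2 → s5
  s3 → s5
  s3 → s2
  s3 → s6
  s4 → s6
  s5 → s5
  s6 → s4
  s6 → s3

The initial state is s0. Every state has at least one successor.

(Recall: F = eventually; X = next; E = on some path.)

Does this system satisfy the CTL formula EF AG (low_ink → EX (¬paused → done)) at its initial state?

Holds

States satisfying AG (low_ink → EX (¬paused → done)): {s5}.
States satisfying EF AG (low_ink → EX (¬paused → done)): {s0, s1, s2, s3, s4, s5, s6}.
Some path from s0 reaches a state where AG (low_ink → EX (¬paused → done)) holds.
s0 ∈ Sat(EF AG (low_ink → EX (¬paused → done))).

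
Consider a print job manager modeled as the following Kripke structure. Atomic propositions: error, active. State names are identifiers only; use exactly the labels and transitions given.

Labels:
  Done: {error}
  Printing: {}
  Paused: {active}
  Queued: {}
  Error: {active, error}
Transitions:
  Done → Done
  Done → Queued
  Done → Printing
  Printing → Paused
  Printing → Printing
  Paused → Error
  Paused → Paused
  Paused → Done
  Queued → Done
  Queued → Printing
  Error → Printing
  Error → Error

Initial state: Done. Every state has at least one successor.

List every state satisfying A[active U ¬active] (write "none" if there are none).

States satisfying active: {Paused, Error}.
States satisfying ¬active: {Done, Printing, Queued}.
States satisfying A[active U ¬active]: {Done, Printing, Queued}.

{Done, Printing, Queued}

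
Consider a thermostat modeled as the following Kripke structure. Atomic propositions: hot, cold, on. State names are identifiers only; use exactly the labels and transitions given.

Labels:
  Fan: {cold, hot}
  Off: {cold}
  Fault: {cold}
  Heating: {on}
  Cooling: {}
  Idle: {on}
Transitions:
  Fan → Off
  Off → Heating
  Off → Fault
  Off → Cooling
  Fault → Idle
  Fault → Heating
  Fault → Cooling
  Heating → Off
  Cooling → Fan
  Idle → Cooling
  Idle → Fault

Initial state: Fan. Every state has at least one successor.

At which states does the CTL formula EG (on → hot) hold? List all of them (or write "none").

States satisfying on → hot: {Fan, Off, Fault, Cooling}.
States satisfying EG (on → hot): {Fan, Off, Fault, Cooling}.

{Fan, Off, Fault, Cooling}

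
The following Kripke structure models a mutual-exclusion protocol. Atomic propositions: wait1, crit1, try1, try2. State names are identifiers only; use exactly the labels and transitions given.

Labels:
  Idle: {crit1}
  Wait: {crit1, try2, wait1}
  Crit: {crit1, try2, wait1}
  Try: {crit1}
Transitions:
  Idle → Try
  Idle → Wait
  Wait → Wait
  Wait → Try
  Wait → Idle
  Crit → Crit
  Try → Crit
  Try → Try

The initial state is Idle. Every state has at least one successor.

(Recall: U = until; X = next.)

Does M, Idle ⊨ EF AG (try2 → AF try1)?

States satisfying AG (try2 → AF try1): ∅.
States satisfying EF AG (try2 → AF try1): ∅.
No suitable path/successor from Idle witnesses the formula.
Idle ∉ Sat(EF AG (try2 → AF try1)).

Does not hold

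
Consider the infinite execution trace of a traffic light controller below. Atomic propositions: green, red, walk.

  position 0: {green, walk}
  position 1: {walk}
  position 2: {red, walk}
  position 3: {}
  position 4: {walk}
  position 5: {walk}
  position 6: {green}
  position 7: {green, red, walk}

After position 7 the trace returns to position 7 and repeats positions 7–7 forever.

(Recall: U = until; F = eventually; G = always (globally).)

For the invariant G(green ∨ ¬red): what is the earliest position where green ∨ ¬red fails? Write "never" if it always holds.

2

Check green ∨ ¬red at each position in order: 0 ✓, 1 ✓.
At position 2 the labels are {red, walk}, so green ∨ ¬red is false there. This is the first violation.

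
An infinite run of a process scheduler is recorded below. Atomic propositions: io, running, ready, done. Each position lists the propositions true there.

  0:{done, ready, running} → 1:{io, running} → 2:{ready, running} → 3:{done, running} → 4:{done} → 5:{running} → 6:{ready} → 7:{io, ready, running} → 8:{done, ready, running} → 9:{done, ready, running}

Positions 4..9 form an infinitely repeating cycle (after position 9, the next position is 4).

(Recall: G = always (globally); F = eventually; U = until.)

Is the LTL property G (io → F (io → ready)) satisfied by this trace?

io → F (io → ready) holds at every position 0..9, and those are all positions ever visited, so G (io → F (io → ready)) holds.
Positions where io holds: 1, 7.
Check F (io → ready) at each: 1→ok, 7→ok.

Satisfied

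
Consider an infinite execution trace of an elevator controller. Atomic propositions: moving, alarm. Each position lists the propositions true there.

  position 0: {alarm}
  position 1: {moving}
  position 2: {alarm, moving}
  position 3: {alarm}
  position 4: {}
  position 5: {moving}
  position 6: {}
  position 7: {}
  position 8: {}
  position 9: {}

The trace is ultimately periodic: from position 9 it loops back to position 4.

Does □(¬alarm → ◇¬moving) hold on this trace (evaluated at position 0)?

¬alarm → ◇¬moving holds at every position 0..9, and those are all positions ever visited, so □(¬alarm → ◇¬moving) holds.
Positions where ¬alarm holds: 1, 4, 5, 6, 7, 8, 9.
Check ◇¬moving at each: 1→ok, 4→ok, 5→ok, 6→ok, 7→ok, 8→ok, 9→ok.

Holds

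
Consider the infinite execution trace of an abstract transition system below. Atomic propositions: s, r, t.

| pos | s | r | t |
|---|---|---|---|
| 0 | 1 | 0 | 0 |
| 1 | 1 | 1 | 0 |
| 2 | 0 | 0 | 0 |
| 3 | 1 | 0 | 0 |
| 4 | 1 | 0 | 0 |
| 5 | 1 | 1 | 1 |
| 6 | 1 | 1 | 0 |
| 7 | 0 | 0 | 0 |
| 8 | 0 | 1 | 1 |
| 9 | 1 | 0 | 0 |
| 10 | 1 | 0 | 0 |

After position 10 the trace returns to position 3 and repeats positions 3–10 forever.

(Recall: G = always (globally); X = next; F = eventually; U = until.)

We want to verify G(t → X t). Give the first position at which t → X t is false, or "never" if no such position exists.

Check t → X t at each position in order: 0 ✓, 1 ✓, 2 ✓, 3 ✓, 4 ✓.
At position 5 the labels are {r, s, t} and the next position 6 has {r, s}, so t → X t is false there. This is the first violation.

5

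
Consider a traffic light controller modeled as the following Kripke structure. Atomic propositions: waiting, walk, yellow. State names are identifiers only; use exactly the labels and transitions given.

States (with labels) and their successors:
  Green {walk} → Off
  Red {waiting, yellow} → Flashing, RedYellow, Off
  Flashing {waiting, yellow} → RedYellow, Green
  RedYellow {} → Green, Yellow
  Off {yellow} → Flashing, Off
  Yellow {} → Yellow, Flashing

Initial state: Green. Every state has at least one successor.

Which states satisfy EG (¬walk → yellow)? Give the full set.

{Green, Red, Flashing, Off}

States satisfying ¬walk → yellow: {Green, Red, Flashing, Off}.
States satisfying EG (¬walk → yellow): {Green, Red, Flashing, Off}.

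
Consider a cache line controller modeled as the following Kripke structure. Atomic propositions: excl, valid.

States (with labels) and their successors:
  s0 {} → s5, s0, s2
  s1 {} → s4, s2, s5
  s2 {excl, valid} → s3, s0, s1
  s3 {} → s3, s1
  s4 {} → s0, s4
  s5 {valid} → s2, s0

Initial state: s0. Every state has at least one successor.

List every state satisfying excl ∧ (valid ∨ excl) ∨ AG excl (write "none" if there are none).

{s2}

States satisfying valid ∨ excl: {s2, s5}.
States satisfying excl ∧ (valid ∨ excl): {s2}.
States satisfying excl: {s2}.
States satisfying AG excl: ∅.
States satisfying excl ∧ (valid ∨ excl) ∨ AG excl: {s2}.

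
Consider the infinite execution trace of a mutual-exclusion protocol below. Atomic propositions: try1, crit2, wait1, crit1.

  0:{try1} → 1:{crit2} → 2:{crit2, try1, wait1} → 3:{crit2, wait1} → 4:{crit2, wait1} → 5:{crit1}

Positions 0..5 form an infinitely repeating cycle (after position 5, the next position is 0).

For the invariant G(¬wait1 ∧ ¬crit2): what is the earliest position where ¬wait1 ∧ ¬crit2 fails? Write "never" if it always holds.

1

Check ¬wait1 ∧ ¬crit2 at each position in order: 0 ✓.
At position 1 the labels are {crit2}, so ¬wait1 ∧ ¬crit2 is false there. This is the first violation.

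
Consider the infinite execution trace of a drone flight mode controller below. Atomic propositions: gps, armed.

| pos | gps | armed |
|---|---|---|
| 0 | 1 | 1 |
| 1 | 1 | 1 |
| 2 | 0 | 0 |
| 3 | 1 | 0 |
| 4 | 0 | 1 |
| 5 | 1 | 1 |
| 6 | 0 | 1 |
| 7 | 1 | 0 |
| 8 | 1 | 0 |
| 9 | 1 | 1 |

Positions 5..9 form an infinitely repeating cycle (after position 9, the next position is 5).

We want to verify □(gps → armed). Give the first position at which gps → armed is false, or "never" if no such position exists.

3

Check gps → armed at each position in order: 0 ✓, 1 ✓, 2 ✓.
At position 3 the labels are {gps}, so gps → armed is false there. This is the first violation.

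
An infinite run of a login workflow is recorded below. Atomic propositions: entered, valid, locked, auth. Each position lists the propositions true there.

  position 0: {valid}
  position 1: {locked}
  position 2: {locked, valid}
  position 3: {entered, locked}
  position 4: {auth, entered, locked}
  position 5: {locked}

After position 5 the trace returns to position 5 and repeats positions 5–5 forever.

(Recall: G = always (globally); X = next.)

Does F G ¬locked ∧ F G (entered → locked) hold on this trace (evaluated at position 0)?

Does not hold

G ¬locked is false at every position 0..5, so it never becomes true and F G ¬locked fails.
G (entered → locked) holds at position 0, which is reachable from 0, so F G (entered → locked) holds.
At position 0: F G ¬locked is false; F G (entered → locked) is true; so F G ¬locked ∧ F G (entered → locked) is false.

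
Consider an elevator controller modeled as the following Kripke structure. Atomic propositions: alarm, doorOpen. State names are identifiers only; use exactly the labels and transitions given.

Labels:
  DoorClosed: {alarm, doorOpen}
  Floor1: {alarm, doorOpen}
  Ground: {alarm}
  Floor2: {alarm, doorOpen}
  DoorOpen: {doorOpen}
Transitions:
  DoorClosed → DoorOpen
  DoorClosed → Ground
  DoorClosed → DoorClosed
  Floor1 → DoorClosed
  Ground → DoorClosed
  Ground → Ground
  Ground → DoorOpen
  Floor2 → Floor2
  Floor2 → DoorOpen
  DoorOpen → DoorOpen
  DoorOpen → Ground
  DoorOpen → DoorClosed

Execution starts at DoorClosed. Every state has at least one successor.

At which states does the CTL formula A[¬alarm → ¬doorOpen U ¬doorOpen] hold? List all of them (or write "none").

{Ground}

States satisfying ¬alarm → ¬doorOpen: {DoorClosed, Floor1, Ground, Floor2}.
States satisfying ¬doorOpen: {Ground}.
States satisfying A[¬alarm → ¬doorOpen U ¬doorOpen]: {Ground}.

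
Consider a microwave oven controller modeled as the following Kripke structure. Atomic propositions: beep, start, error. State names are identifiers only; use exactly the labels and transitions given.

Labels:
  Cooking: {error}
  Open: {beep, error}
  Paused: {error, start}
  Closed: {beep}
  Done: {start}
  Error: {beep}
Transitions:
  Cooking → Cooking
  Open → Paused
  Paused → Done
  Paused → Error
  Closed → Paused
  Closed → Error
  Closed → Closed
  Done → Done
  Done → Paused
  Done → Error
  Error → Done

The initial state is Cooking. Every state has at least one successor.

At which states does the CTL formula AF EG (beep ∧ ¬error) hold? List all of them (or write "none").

States satisfying EG (beep ∧ ¬error): {Closed}.
States satisfying AF EG (beep ∧ ¬error): {Closed}.

{Closed}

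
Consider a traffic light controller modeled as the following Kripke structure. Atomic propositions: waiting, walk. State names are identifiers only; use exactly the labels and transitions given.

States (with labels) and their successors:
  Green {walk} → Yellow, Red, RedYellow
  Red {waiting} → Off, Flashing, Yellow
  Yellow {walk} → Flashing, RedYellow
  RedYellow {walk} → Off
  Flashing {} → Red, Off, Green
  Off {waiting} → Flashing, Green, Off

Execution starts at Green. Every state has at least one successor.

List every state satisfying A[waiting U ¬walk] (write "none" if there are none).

States satisfying waiting: {Red, Off}.
States satisfying ¬walk: {Red, Flashing, Off}.
States satisfying A[waiting U ¬walk]: {Red, Flashing, Off}.

{Red, Flashing, Off}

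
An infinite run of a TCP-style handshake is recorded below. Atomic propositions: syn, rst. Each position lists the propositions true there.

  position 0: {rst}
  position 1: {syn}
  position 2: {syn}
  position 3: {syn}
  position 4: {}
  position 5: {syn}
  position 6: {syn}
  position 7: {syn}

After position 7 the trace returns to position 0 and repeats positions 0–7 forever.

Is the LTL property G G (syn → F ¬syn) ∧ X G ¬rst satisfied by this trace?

G (syn → F ¬syn) holds at every position 0..7, and those are all positions ever visited, so G G (syn → F ¬syn) holds.
The position after 0 is 1; G ¬rst is false there.
At position 0: G G (syn → F ¬syn) is true; X G ¬rst is false; so G G (syn → F ¬syn) ∧ X G ¬rst is false.

Does not hold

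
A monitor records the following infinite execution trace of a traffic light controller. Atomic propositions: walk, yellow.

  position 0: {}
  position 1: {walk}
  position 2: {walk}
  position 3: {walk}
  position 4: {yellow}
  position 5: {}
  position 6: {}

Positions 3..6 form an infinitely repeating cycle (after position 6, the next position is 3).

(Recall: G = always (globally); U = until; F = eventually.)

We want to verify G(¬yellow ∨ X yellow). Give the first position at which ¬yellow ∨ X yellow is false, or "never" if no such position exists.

4

Check ¬yellow ∨ X yellow at each position in order: 0 ✓, 1 ✓, 2 ✓, 3 ✓.
At position 4 the labels are {yellow} and the next position 5 has {}, so ¬yellow ∨ X yellow is false there. This is the first violation.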